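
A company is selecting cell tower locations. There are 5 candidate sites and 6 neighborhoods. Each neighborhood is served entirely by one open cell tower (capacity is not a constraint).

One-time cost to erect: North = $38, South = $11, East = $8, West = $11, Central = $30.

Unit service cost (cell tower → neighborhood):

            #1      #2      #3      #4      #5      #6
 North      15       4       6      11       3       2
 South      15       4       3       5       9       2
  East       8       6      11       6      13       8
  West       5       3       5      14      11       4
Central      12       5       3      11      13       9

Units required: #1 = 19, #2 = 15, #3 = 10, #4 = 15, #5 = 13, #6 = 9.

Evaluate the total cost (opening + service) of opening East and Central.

Total cost: 626

Each neighborhood is assigned to its cheapest site among the open ones.
{East, Central}: #1→East 8·19=152, #2→Central 5·15=75, #3→Central 3·10=30, #4→East 6·15=90, #5→East 13·13=169, #6→East 8·9=72. Service 588; fixed 38; total 626.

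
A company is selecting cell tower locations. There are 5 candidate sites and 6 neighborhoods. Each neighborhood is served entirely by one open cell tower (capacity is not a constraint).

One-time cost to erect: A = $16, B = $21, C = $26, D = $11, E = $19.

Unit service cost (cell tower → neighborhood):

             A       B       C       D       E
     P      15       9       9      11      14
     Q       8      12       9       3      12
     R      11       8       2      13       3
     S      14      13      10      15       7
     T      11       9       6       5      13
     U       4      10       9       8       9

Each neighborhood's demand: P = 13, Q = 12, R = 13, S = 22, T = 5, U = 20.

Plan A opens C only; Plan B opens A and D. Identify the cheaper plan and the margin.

Plan A: {C}: P→C 9·13=117, Q→C 9·12=108, R→C 2·13=26, S→C 10·22=220, T→C 6·5=30, U→C 9·20=180. Service 681; fixed 26; total 707.
Plan B: {A, D}: P→D 11·13=143, Q→D 3·12=36, R→A 11·13=143, S→A 14·22=308, T→D 5·5=25, U→A 4·20=80. Service 735; fixed 27; total 762.
Difference: |707 − 762| = 55.

Plan A is cheaper by 55.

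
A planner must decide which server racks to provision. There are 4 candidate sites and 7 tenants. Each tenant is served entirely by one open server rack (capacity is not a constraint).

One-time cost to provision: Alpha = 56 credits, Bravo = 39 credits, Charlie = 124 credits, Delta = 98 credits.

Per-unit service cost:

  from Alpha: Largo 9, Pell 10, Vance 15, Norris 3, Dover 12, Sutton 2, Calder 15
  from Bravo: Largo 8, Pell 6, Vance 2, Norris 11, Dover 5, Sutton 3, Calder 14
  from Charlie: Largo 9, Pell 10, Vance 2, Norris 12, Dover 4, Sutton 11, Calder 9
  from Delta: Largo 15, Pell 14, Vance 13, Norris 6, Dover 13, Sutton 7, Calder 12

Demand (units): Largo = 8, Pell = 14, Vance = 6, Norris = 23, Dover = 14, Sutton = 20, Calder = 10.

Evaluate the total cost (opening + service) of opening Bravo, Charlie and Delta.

Each tenant is assigned to its cheapest site among the open ones.
{Bravo, Charlie, Delta}: Largo→Bravo 8·8=64, Pell→Bravo 6·14=84, Vance→Bravo 2·6=12, Norris→Delta 6·23=138, Dover→Charlie 4·14=56, Sutton→Bravo 3·20=60, Calder→Charlie 9·10=90. Service 504; fixed 261; total 765.

Total cost: 765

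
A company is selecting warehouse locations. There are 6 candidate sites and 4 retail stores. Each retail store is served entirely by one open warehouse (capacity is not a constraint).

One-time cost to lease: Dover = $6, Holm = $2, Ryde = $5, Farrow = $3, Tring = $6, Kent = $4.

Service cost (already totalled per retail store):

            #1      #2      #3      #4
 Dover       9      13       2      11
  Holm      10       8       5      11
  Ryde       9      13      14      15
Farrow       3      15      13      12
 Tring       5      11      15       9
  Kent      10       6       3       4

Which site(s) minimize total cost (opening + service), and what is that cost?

For any fixed open set, each retail store goes to its cheapest open site; total = fixed + service.
{Farrow, Kent}: #1→Farrow 3, #2→Kent 6, #3→Kent 3, #4→Kent 4. Service 16; fixed 7; total 23.
{Holm, Farrow, Kent}: #1→Farrow 3, #2→Kent 6, #3→Kent 3, #4→Kent 4. Service 16; fixed 9; total 25.
{Kent}: #1→Kent 10, #2→Kent 6, #3→Kent 3, #4→Kent 4. Service 23; fixed 4; total 27.
{Dover, Holm, Ryde, Farrow, Tring, Kent}: #1→Farrow 3, #2→Kent 6, #3→Dover 2, #4→Kent 4. Service 15; fixed 26; total 41.
No other subset beats 23.

Open Farrow and Kent; minimum total cost 23.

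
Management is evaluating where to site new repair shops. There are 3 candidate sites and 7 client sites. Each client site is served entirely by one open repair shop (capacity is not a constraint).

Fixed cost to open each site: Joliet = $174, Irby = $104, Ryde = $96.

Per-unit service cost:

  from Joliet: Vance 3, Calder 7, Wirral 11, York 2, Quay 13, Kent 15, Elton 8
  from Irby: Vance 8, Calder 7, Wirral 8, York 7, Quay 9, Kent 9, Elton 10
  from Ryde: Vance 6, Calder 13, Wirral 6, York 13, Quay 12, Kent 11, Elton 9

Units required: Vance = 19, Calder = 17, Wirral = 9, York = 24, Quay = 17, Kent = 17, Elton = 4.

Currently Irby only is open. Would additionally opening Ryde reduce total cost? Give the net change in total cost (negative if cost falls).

No — net change +36 (cost rises by 36).

Current service cost with {Irby}: 857.
Adding Ryde: each client site re-picks its cheapest; new service cost 797, saving 60.
Extra fixed cost: 96. Net change = 96 − 60 = 36.
(Totals: 961 → 997.)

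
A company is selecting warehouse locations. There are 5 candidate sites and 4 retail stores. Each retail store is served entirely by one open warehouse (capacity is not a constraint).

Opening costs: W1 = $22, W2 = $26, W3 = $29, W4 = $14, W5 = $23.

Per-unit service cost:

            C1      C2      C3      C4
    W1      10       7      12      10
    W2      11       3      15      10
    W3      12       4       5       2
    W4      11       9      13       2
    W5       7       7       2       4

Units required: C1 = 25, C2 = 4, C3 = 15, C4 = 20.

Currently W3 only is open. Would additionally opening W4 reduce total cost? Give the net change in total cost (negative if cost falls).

Current service cost with {W3}: 431.
Adding W4: each retail store re-picks its cheapest; new service cost 406, saving 25.
Extra fixed cost: 14. Net change = 14 − 25 = -11.
(Totals: 460 → 449.)

Yes — net change −11 (cost falls by 11).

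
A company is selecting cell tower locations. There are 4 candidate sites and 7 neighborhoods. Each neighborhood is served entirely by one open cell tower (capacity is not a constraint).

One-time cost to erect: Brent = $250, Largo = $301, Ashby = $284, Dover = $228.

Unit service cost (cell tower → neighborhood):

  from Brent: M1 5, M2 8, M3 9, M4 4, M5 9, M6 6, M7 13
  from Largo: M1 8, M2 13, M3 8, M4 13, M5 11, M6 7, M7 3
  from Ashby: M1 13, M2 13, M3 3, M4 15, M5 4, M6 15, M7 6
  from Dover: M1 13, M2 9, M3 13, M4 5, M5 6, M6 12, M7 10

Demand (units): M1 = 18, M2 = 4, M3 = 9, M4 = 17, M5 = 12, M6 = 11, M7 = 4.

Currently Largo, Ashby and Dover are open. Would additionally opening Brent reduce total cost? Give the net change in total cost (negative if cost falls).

Current service cost with {Largo, Ashby, Dover}: 429.
Adding Brent: each neighborhood re-picks its cheapest; new service cost 343, saving 86.
Extra fixed cost: 250. Net change = 250 − 86 = 164.
(Totals: 1242 → 1406.)

No — net change +164 (cost rises by 164).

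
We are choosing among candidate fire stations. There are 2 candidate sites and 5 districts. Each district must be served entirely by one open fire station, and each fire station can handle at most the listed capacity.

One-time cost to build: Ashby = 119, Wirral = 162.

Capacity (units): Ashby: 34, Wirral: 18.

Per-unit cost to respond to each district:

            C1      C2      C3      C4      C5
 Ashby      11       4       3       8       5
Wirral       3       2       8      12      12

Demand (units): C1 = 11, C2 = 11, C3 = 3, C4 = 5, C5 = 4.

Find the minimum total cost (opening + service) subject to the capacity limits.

Open {Ashby}: C1→Ashby 11·11=121, C2→Ashby 4·11=44, C3→Ashby 3·3=9, C4→Ashby 8·5=40, C5→Ashby 5·4=20.
Loads: Ashby carries 34/34. Service 234; fixed 119; total 353.
Next best feasible plan costs 427.

Minimum total cost: 353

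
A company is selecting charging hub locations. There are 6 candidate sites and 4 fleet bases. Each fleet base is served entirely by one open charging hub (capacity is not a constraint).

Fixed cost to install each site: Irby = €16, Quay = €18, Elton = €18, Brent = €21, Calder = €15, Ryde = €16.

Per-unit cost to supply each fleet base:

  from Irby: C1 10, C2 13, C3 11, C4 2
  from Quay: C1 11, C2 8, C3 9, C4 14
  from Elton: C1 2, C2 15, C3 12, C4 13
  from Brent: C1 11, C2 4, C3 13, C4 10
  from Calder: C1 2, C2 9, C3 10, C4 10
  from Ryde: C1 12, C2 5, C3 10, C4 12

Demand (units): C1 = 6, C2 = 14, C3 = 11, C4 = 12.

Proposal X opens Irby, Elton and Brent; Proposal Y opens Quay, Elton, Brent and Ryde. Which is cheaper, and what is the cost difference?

Proposal X is cheaper by 92.

Proposal X: {Irby, Elton, Brent}: C1→Elton 2·6=12, C2→Brent 4·14=56, C3→Irby 11·11=121, C4→Irby 2·12=24. Service 213; fixed 55; total 268.
Proposal Y: {Quay, Elton, Brent, Ryde}: C1→Elton 2·6=12, C2→Brent 4·14=56, C3→Quay 9·11=99, C4→Brent 10·12=120. Service 287; fixed 73; total 360.
Difference: |268 − 360| = 92.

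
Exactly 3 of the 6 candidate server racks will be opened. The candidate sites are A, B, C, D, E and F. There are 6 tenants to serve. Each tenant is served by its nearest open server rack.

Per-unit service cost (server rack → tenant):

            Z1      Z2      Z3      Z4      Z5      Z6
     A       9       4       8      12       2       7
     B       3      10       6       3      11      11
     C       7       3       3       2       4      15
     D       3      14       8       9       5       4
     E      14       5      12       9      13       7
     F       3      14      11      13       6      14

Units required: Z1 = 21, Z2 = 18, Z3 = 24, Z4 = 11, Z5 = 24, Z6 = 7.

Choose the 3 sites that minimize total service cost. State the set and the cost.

Choose A, C and D; total service cost 287.

With exactly 3 open, each tenant uses its cheapest among the chosen.
{A, C, D}: Z1→D 3·21=63, Z2→C 3·18=54, Z3→C 3·24=72, Z4→C 2·11=22, Z5→A 2·24=48, Z6→D 4·7=28. Service cost 287.
{A, B, C}: service cost 308
{A, C, F}: service cost 308
Among all 20 size-3 choices, {A, C, D} is lowest.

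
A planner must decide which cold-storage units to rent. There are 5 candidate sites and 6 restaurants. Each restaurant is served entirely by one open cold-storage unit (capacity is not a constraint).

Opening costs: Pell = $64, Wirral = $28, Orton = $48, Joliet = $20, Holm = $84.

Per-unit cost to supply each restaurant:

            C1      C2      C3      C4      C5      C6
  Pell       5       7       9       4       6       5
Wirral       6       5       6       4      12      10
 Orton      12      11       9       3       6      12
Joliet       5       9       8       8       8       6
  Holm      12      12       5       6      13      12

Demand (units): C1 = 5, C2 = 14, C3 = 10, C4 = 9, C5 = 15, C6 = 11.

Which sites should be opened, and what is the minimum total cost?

For any fixed open set, each restaurant goes to its cheapest open site; total = fixed + service.
{Wirral, Joliet}: C1→Joliet 5·5=25, C2→Wirral 5·14=70, C3→Wirral 6·10=60, C4→Wirral 4·9=36, C5→Joliet 8·15=120, C6→Joliet 6·11=66. Service 377; fixed 48; total 425.
{Pell, Wirral}: service 336 + fixed 92 = 428
{Wirral, Orton, Joliet}: C1→Joliet 5·5=25, C2→Wirral 5·14=70, C3→Wirral 6·10=60, C4→Orton 3·9=27, C5→Orton 6·15=90, C6→Joliet 6·11=66. Service 338; fixed 96; total 434.
{Pell, Wirral, Orton, Joliet, Holm}: C1→Pell 5·5=25, C2→Wirral 5·14=70, C3→Holm 5·10=50, C4→Orton 3·9=27, C5→Pell 6·15=90, C6→Pell 5·11=55. Service 317; fixed 244; total 561.
No other subset beats 425.

Open Wirral and Joliet; minimum total cost 425.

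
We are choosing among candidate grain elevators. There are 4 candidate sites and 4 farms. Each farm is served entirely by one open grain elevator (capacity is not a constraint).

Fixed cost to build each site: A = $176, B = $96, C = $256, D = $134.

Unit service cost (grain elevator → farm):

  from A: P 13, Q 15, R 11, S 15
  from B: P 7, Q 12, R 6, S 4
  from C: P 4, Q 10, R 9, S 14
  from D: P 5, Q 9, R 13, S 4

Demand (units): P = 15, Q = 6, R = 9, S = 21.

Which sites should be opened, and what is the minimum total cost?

Open B only; minimum total cost 411.

For any fixed open set, each farm goes to its cheapest open site; total = fixed + service.
{B}: P→B 7·15=105, Q→B 12·6=72, R→B 6·9=54, S→B 4·21=84. Service 315; fixed 96; total 411.
{D}: P→D 5·15=75, Q→D 9·6=54, R→D 13·9=117, S→D 4·21=84. Service 330; fixed 134; total 464.
{B, D}: P→D 5·15=75, Q→D 9·6=54, R→B 6·9=54, S→B 4·21=84. Service 267; fixed 230; total 497.
{A, B, C, D}: P→C 4·15=60, Q→D 9·6=54, R→B 6·9=54, S→B 4·21=84. Service 252; fixed 662; total 914.
(All 15 nonempty subsets were checked; B only is lowest.)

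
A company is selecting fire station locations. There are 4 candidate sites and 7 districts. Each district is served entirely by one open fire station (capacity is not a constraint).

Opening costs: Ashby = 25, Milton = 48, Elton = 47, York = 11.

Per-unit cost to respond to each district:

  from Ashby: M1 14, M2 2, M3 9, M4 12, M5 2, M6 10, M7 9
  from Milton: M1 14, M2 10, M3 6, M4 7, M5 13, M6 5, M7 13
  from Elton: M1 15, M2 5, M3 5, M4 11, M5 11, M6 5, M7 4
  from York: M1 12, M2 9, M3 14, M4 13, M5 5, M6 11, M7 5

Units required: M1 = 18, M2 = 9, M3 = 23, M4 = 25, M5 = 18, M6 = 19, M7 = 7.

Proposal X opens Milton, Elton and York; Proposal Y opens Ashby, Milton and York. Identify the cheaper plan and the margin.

Proposal X: {Milton, Elton, York}: M1→York 12·18=216, M2→Elton 5·9=45, M3→Elton 5·23=115, M4→Milton 7·25=175, M5→York 5·18=90, M6→Milton 5·19=95, M7→Elton 4·7=28. Service 764; fixed 106; total 870.
Proposal Y: {Ashby, Milton, York}: M1→York 12·18=216, M2→Ashby 2·9=18, M3→Milton 6·23=138, M4→Milton 7·25=175, M5→Ashby 2·18=36, M6→Milton 5·19=95, M7→York 5·7=35. Service 713; fixed 84; total 797.
Difference: |870 − 797| = 73.

Proposal Y is cheaper by 73.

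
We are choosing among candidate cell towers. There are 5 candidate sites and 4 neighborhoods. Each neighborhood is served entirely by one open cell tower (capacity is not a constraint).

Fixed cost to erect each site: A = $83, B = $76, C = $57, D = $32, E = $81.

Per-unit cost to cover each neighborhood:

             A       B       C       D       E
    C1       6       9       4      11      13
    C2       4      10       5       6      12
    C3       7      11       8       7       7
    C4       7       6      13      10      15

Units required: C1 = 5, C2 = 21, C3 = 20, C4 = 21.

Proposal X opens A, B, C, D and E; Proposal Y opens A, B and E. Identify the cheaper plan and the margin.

Proposal Y is cheaper by 79.

Proposal X: {A, B, C, D, E}: C1→C 4·5=20, C2→A 4·21=84, C3→A 7·20=140, C4→B 6·21=126. Service 370; fixed 329; total 699.
Proposal Y: {A, B, E}: C1→A 6·5=30, C2→A 4·21=84, C3→A 7·20=140, C4→B 6·21=126. Service 380; fixed 240; total 620.
Difference: |699 − 620| = 79.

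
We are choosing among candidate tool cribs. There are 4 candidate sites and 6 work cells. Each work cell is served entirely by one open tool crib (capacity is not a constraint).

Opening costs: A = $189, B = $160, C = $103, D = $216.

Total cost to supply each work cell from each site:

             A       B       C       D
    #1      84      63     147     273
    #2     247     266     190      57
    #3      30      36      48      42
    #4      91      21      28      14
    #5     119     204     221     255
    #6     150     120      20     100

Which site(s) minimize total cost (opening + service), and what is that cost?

Open C only; minimum total cost 757.

For any fixed open set, each work cell goes to its cheapest open site; total = fixed + service.
{C}: #1→C 147, #2→C 190, #3→C 48, #4→C 28, #5→C 221, #6→C 20. Service 654; fixed 103; total 757.
{A, C}: #1→A 84, #2→C 190, #3→A 30, #4→C 28, #5→A 119, #6→C 20. Service 471; fixed 292; total 763.
{B, C}: service 534 + fixed 263 = 797
{A, B, C, D}: #1→B 63, #2→D 57, #3→A 30, #4→D 14, #5→A 119, #6→C 20. Service 303; fixed 668; total 971.
(All 15 nonempty subsets were checked; C only is lowest.)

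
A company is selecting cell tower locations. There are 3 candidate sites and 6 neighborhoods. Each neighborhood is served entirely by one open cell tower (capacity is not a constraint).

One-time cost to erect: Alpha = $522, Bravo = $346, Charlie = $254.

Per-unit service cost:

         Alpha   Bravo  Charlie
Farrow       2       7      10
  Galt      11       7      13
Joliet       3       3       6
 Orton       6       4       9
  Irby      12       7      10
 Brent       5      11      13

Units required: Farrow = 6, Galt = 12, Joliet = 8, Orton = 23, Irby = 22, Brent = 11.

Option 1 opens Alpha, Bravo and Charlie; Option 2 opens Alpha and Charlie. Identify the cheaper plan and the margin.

Option 1: {Alpha, Bravo, Charlie}: Farrow→Alpha 2·6=12, Galt→Bravo 7·12=84, Joliet→Alpha 3·8=24, Orton→Bravo 4·23=92, Irby→Bravo 7·22=154, Brent→Alpha 5·11=55. Service 421; fixed 1122; total 1543.
Option 2: {Alpha, Charlie}: Farrow→Alpha 2·6=12, Galt→Alpha 11·12=132, Joliet→Alpha 3·8=24, Orton→Alpha 6·23=138, Irby→Charlie 10·22=220, Brent→Alpha 5·11=55. Service 581; fixed 776; total 1357.
Difference: |1543 − 1357| = 186.

Option 2 is cheaper by 186.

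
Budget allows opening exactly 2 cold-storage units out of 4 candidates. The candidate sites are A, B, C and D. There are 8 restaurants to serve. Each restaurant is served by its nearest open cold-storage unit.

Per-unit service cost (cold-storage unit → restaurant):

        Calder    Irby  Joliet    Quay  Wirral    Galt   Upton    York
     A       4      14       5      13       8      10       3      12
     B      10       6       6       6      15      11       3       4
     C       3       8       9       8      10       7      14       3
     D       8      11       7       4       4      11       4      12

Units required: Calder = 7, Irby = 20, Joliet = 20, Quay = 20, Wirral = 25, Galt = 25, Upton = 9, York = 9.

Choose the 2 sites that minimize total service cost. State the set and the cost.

Choose C and D; total service cost 739.

With exactly 2 open, each restaurant uses its cheapest among the chosen.
{C, D}: Calder→C 3·7=21, Irby→C 8·20=160, Joliet→D 7·20=140, Quay→D 4·20=80, Wirral→D 4·25=100, Galt→C 7·25=175, Upton→D 4·9=36, York→C 3·9=27. Service cost 739.
{B, D}: service cost 814
{B, C}: service cost 860
Among all 6 size-2 choices, {C, D} is lowest.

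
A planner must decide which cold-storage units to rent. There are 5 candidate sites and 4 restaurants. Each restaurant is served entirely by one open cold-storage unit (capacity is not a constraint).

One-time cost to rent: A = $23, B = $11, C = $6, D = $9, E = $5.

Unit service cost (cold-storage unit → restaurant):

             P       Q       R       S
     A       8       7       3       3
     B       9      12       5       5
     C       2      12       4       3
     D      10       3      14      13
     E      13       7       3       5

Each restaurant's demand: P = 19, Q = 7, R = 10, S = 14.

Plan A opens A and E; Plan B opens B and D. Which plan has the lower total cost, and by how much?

Plan A is cheaper by 31.

Plan A: {A, E}: P→A 8·19=152, Q→A 7·7=49, R→A 3·10=30, S→A 3·14=42. Service 273; fixed 28; total 301.
Plan B: {B, D}: P→B 9·19=171, Q→D 3·7=21, R→B 5·10=50, S→B 5·14=70. Service 312; fixed 20; total 332.
Difference: |301 − 332| = 31.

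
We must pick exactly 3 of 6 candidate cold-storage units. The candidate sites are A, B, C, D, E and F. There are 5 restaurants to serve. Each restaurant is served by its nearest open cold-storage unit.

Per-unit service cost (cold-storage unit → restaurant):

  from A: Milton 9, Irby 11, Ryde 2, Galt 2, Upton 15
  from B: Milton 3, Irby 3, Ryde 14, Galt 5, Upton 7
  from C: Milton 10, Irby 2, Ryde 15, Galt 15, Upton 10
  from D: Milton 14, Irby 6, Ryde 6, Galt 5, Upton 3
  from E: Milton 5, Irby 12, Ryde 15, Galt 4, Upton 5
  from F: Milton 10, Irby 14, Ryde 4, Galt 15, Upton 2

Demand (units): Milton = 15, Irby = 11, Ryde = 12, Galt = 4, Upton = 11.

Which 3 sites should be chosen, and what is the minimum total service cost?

Choose A, B and F; total service cost 132.

With exactly 3 open, each restaurant uses its cheapest among the chosen.
{A, B, F}: Milton→B 3·15=45, Irby→B 3·11=33, Ryde→A 2·12=24, Galt→A 2·4=8, Upton→F 2·11=22. Service cost 132.
{A, B, D}: service cost 143
{B, C, F}: service cost 157
Among all 20 size-3 choices, {A, B, F} is lowest.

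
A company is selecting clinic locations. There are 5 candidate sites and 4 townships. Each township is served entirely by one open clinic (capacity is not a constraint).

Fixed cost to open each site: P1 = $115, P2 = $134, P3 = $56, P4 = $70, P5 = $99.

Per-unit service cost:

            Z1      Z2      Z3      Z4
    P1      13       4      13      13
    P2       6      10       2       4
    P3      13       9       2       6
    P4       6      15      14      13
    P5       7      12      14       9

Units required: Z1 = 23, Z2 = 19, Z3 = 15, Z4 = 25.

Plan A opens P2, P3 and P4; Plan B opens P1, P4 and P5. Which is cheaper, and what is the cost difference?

Plan A: {P2, P3, P4}: Z1→P2 6·23=138, Z2→P3 9·19=171, Z3→P2 2·15=30, Z4→P2 4·25=100. Service 439; fixed 260; total 699.
Plan B: {P1, P4, P5}: Z1→P4 6·23=138, Z2→P1 4·19=76, Z3→P1 13·15=195, Z4→P5 9·25=225. Service 634; fixed 284; total 918.
Difference: |699 − 918| = 219.

Plan A is cheaper by 219.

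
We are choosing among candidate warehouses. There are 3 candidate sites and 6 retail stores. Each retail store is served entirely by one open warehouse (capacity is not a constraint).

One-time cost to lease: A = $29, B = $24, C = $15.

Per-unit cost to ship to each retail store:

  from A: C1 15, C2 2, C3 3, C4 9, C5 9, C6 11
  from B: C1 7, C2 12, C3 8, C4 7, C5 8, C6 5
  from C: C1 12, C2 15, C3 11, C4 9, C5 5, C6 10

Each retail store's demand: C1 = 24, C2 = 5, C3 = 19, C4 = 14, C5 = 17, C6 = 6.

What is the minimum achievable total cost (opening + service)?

For any fixed open set, each retail store goes to its cheapest open site; total = fixed + service.
{A, B, C}: C1→B 7·24=168, C2→A 2·5=10, C3→A 3·19=57, C4→B 7·14=98, C5→C 5·17=85, C6→B 5·6=30. Service 448; fixed 68; total 516.
{A, B}: C1→B 7·24=168, C2→A 2·5=10, C3→A 3·19=57, C4→B 7·14=98, C5→B 8·17=136, C6→B 5·6=30. Service 499; fixed 53; total 552.
{B, C}: C1→B 7·24=168, C2→B 12·5=60, C3→B 8·19=152, C4→B 7·14=98, C5→C 5·17=85, C6→B 5·6=30. Service 593; fixed 39; total 632.
{C}: service 843 + fixed 15 = 858
No other subset beats 516.

Minimum total cost: 516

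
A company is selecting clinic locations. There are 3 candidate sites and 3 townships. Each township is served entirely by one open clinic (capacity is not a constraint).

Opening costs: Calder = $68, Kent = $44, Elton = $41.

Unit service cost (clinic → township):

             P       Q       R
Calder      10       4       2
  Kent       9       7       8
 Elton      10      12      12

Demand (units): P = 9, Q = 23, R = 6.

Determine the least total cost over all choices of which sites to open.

For any fixed open set, each township goes to its cheapest open site; total = fixed + service.
{Calder}: P→Calder 10·9=90, Q→Calder 4·23=92, R→Calder 2·6=12. Service 194; fixed 68; total 262.
{Calder, Kent}: P→Kent 9·9=81, Q→Calder 4·23=92, R→Calder 2·6=12. Service 185; fixed 112; total 297.
{Calder, Elton}: P→Calder 10·9=90, Q→Calder 4·23=92, R→Calder 2·6=12. Service 194; fixed 109; total 303.
{Calder, Kent, Elton}: P→Kent 9·9=81, Q→Calder 4·23=92, R→Calder 2·6=12. Service 185; fixed 153; total 338.
No other subset beats 262.

Minimum total cost: 262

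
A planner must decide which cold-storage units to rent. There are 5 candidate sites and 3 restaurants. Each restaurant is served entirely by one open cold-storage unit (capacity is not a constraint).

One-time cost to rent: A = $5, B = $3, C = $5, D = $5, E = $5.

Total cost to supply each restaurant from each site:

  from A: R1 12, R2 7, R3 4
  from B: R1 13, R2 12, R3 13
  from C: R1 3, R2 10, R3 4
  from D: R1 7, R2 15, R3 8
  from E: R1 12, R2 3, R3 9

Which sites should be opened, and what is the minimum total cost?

Open C and E; minimum total cost 20.

For any fixed open set, each restaurant goes to its cheapest open site; total = fixed + service.
{C, E}: R1→C 3, R2→E 3, R3→C 4. Service 10; fixed 10; total 20.
{C}: service 17 + fixed 5 = 22
{B, C, E}: service 10 + fixed 13 = 23
{A, B, C, D, E}: R1→C 3, R2→E 3, R3→A 4. Service 10; fixed 23; total 33.
No other subset beats 20.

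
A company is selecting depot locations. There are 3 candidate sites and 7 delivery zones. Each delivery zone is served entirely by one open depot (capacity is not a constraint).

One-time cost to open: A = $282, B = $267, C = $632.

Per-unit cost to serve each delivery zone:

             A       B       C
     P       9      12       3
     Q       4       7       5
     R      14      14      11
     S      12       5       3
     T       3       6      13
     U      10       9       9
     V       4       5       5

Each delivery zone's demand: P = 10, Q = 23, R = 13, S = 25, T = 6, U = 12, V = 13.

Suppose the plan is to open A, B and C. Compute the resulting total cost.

Total cost: 1699

Each delivery zone is assigned to its cheapest site among the open ones.
{A, B, C}: P→C 3·10=30, Q→A 4·23=92, R→C 11·13=143, S→C 3·25=75, T→A 3·6=18, U→B 9·12=108, V→A 4·13=52. Service 518; fixed 1181; total 1699.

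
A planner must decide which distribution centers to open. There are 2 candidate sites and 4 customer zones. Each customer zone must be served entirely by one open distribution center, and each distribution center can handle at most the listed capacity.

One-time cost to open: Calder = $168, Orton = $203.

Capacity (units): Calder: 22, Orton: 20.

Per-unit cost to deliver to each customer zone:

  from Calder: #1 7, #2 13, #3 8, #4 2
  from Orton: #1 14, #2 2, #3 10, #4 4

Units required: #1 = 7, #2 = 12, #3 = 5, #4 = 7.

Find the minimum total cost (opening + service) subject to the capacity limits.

Open {Calder, Orton}: #1→Calder 7·7=49, #2→Orton 2·12=24, #3→Calder 8·5=40, #4→Calder 2·7=14.
Loads: Calder carries 19/22, Orton carries 12/20. Service 127; fixed 371; total 498.
Next best feasible plan costs 508.

Minimum total cost: 498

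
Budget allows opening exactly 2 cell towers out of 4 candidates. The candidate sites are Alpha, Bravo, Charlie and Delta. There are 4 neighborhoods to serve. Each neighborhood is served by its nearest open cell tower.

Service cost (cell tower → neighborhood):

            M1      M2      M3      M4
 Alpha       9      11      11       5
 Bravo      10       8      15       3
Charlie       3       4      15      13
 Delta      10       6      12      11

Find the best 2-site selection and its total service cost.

With exactly 2 open, each neighborhood uses its cheapest among the chosen.
{Alpha, Charlie}: M1→Charlie 3, M2→Charlie 4, M3→Alpha 11, M4→Alpha 5. Service cost 23.
{Bravo, Charlie}: service cost 25
{Charlie, Delta}: service cost 30
Among all 6 size-2 choices, {Alpha, Charlie} is lowest.

Choose Alpha and Charlie; total service cost 23.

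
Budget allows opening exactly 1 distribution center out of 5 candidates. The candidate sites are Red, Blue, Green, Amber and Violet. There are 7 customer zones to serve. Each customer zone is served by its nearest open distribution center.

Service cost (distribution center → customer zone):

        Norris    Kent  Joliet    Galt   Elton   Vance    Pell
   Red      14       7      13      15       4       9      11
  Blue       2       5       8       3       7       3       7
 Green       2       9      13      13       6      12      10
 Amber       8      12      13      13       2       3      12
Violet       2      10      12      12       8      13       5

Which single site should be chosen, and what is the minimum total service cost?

Choose Blue only; total service cost 35.

With exactly 1 open, each customer zone uses its cheapest among the chosen.
{Blue}: Norris→Blue 2, Kent→Blue 5, Joliet→Blue 8, Galt→Blue 3, Elton→Blue 7, Vance→Blue 3, Pell→Blue 7. Service cost 35.
{Violet}: service cost 62
{Amber}: service cost 63
Among all 5 size-1 choices, {Blue} is lowest.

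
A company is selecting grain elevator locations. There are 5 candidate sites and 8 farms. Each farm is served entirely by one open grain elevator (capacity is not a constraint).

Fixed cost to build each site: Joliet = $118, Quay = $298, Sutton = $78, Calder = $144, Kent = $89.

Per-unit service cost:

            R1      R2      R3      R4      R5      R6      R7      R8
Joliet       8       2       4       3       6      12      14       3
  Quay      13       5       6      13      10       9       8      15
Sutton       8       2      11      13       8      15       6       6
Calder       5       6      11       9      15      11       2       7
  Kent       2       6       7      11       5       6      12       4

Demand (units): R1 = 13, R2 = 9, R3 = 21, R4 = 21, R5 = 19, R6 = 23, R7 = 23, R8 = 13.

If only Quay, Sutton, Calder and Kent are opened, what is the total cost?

Each farm is assigned to its cheapest site among the open ones.
{Quay, Sutton, Calder, Kent}: R1→Kent 2·13=26, R2→Sutton 2·9=18, R3→Quay 6·21=126, R4→Calder 9·21=189, R5→Kent 5·19=95, R6→Kent 6·23=138, R7→Calder 2·23=46, R8→Kent 4·13=52. Service 690; fixed 609; total 1299.

Total cost: 1299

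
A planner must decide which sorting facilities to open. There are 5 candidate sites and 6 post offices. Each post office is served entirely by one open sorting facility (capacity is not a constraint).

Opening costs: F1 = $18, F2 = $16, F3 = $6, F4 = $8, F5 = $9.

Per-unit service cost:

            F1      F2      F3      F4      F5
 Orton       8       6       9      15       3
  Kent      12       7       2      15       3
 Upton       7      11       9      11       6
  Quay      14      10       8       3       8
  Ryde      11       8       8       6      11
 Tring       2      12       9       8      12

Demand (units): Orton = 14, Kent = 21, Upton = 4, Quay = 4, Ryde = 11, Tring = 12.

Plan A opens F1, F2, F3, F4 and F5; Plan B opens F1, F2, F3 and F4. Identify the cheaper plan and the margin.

Plan A is cheaper by 37.

Plan A: {F1, F2, F3, F4, F5}: Orton→F5 3·14=42, Kent→F3 2·21=42, Upton→F5 6·4=24, Quay→F4 3·4=12, Ryde→F4 6·11=66, Tring→F1 2·12=24. Service 210; fixed 57; total 267.
Plan B: {F1, F2, F3, F4}: Orton→F2 6·14=84, Kent→F3 2·21=42, Upton→F1 7·4=28, Quay→F4 3·4=12, Ryde→F4 6·11=66, Tring→F1 2·12=24. Service 256; fixed 48; total 304.
Difference: |267 − 304| = 37.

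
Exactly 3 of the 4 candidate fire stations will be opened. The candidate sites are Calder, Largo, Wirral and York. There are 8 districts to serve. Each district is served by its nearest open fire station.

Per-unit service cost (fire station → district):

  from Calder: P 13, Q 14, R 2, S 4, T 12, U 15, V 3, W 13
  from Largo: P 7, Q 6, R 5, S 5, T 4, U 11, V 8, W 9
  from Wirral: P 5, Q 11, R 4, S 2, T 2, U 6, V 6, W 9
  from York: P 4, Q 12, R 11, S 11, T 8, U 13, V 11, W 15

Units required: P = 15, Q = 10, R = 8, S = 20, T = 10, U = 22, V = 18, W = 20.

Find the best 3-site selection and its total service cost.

Choose Calder, Largo and Wirral; total service cost 577.

With exactly 3 open, each district uses its cheapest among the chosen.
{Calder, Largo, Wirral}: P→Wirral 5·15=75, Q→Largo 6·10=60, R→Calder 2·8=16, S→Wirral 2·20=40, T→Wirral 2·10=20, U→Wirral 6·22=132, V→Calder 3·18=54, W→Largo 9·20=180. Service cost 577.
{Calder, Wirral, York}: service cost 612
{Largo, Wirral, York}: service cost 632
Among all 4 size-3 choices, {Calder, Largo, Wirral} is lowest.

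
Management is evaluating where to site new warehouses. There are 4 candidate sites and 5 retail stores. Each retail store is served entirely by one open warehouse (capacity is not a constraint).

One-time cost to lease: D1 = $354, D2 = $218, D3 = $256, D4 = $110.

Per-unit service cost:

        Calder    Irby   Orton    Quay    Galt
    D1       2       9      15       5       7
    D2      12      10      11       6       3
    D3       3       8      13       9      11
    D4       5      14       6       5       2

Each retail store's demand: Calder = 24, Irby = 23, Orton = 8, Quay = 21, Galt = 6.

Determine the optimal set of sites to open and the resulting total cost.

Open D4 only; minimum total cost 717.

For any fixed open set, each retail store goes to its cheapest open site; total = fixed + service.
{D4}: Calder→D4 5·24=120, Irby→D4 14·23=322, Orton→D4 6·8=48, Quay→D4 5·21=105, Galt→D4 2·6=12. Service 607; fixed 110; total 717.
{D3, D4}: service 421 + fixed 366 = 787
{D2, D4}: Calder→D4 5·24=120, Irby→D2 10·23=230, Orton→D4 6·8=48, Quay→D4 5·21=105, Galt→D4 2·6=12. Service 515; fixed 328; total 843.
{D1, D2, D3, D4}: service 397 + fixed 938 = 1335
No other subset beats 717.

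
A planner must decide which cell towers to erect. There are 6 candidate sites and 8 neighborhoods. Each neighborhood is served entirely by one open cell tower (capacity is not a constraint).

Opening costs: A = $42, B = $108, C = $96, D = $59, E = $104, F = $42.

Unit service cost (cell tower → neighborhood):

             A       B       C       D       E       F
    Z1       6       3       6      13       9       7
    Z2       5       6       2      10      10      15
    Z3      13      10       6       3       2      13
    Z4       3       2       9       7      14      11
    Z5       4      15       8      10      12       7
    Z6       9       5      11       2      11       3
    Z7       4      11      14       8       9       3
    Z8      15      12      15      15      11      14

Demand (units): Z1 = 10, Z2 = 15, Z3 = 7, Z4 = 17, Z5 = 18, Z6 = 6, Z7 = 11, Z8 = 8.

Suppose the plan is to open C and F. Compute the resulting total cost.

Total cost: 712

Each neighborhood is assigned to its cheapest site among the open ones.
{C, F}: Z1→C 6·10=60, Z2→C 2·15=30, Z3→C 6·7=42, Z4→C 9·17=153, Z5→F 7·18=126, Z6→F 3·6=18, Z7→F 3·11=33, Z8→F 14·8=112. Service 574; fixed 138; total 712.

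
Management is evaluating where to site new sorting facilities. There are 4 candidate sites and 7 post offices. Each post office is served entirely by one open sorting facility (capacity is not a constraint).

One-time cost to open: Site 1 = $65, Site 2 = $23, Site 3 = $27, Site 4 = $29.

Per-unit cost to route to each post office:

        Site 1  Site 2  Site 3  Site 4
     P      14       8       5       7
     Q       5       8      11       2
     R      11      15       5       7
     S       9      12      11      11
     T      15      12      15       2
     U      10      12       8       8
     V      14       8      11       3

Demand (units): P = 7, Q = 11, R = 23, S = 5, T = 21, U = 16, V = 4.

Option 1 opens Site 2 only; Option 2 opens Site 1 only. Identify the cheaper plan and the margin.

Option 1: {Site 2}: P→Site 2 8·7=56, Q→Site 2 8·11=88, R→Site 2 15·23=345, S→Site 2 12·5=60, T→Site 2 12·21=252, U→Site 2 12·16=192, V→Site 2 8·4=32. Service 1025; fixed 23; total 1048.
Option 2: {Site 1}: P→Site 1 14·7=98, Q→Site 1 5·11=55, R→Site 1 11·23=253, S→Site 1 9·5=45, T→Site 1 15·21=315, U→Site 1 10·16=160, V→Site 1 14·4=56. Service 982; fixed 65; total 1047.
Difference: |1048 − 1047| = 1.

Option 2 is cheaper by 1.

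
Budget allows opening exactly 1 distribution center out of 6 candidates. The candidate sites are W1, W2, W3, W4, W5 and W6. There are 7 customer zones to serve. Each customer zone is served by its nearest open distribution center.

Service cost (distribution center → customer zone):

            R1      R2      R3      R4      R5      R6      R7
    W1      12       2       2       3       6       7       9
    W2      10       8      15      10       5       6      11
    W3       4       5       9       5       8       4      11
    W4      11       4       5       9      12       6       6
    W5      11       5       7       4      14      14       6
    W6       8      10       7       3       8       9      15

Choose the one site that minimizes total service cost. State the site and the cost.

Choose W1 only; total service cost 41.

With exactly 1 open, each customer zone uses its cheapest among the chosen.
{W1}: R1→W1 12, R2→W1 2, R3→W1 2, R4→W1 3, R5→W1 6, R6→W1 7, R7→W1 9. Service cost 41.
{W3}: service cost 46
{W4}: service cost 53
Among all 6 size-1 choices, {W1} is lowest.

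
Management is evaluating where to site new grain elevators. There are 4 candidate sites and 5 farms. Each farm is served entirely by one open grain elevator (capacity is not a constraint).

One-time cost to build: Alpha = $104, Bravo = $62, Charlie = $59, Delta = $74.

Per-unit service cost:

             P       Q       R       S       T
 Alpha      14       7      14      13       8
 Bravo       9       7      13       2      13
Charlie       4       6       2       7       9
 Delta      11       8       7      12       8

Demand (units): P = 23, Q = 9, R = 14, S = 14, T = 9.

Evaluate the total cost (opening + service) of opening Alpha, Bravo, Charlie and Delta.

Total cost: 573

Each farm is assigned to its cheapest site among the open ones.
{Alpha, Bravo, Charlie, Delta}: P→Charlie 4·23=92, Q→Charlie 6·9=54, R→Charlie 2·14=28, S→Bravo 2·14=28, T→Alpha 8·9=72. Service 274; fixed 299; total 573.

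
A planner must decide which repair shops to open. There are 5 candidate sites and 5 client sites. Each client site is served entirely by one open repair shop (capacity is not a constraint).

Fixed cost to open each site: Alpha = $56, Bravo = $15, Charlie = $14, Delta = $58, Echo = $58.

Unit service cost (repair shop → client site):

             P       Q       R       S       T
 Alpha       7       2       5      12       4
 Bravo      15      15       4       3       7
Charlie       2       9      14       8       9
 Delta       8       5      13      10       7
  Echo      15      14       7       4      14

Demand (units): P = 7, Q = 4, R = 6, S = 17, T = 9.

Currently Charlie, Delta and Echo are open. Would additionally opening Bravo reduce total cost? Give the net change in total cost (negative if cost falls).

Yes — net change −20 (cost falls by 20).

Current service cost with {Charlie, Delta, Echo}: 207.
Adding Bravo: each client site re-picks its cheapest; new service cost 172, saving 35.
Extra fixed cost: 15. Net change = 15 − 35 = -20.
(Totals: 337 → 317.)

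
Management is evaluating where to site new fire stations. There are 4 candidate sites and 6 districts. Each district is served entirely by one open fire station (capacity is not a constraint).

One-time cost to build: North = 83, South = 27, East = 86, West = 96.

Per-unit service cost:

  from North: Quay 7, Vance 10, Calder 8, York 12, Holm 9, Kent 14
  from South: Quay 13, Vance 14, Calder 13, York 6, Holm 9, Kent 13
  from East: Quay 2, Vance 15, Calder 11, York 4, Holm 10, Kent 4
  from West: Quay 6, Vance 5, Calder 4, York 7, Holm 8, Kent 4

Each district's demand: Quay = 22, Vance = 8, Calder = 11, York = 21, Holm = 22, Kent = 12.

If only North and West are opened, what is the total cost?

Total cost: 766

Each district is assigned to its cheapest site among the open ones.
{North, West}: Quay→West 6·22=132, Vance→West 5·8=40, Calder→West 4·11=44, York→West 7·21=147, Holm→West 8·22=176, Kent→West 4·12=48. Service 587; fixed 179; total 766.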